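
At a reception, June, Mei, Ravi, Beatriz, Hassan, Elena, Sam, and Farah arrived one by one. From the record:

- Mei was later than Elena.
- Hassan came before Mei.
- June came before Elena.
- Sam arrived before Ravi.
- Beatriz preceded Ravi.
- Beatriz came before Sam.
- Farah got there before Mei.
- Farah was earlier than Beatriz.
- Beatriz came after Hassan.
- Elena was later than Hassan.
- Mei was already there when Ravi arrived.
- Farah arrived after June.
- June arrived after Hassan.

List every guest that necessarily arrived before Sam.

Beatriz, Farah, Hassan, June

Directly stated before Sam: Beatriz.
Farah reaches Sam via Farah → Beatriz → Sam.
Hassan reaches Sam via Hassan → Beatriz → Sam.
June reaches Sam via June → Farah → Beatriz → Sam.
No chain forces Mei (or any of the others) ahead of Sam.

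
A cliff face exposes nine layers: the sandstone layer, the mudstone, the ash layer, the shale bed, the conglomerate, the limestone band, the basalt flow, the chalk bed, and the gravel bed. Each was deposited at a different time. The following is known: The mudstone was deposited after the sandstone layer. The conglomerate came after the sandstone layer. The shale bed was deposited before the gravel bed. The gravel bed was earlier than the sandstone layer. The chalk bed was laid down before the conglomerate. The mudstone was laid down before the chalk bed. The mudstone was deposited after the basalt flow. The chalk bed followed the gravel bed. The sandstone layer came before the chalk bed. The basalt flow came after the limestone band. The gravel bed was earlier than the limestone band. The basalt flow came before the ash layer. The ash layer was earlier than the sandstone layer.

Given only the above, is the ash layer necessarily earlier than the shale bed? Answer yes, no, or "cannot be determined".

Tracing the constraints gives the shale bed → the gravel bed → the limestone band → the basalt flow → the ash layer, so the shale bed must come before the ash layer.
That means the ash layer cannot be before the shale bed.

no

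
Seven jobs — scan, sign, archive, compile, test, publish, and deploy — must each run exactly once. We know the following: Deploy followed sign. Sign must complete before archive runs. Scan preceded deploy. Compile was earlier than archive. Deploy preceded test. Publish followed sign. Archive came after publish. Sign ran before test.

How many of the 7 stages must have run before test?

3

Directly stated before test: deploy and sign.
Scan reaches test via scan → deploy → test.
That's deploy, scan, and sign — 3 in all.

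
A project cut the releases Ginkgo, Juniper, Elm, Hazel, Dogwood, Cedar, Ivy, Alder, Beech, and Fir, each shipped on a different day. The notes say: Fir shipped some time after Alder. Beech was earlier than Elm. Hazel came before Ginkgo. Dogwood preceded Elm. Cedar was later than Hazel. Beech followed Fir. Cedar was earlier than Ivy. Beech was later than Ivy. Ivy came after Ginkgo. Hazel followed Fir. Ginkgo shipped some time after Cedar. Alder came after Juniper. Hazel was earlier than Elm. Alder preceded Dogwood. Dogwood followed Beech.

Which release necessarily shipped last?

Every other release has a chain of constraints placing it before Elm, so Elm is last.

Elm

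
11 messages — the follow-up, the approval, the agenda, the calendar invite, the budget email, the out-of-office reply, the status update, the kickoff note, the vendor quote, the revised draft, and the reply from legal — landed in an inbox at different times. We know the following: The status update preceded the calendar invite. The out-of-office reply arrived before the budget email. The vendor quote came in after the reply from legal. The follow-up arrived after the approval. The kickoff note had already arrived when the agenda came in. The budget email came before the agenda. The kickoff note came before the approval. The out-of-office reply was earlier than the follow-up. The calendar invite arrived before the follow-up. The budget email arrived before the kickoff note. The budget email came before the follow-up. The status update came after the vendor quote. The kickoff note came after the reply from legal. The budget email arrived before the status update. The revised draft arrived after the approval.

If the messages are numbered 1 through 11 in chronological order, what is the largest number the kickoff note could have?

The kickoff note must come before the agenda, the approval, the follow-up, and the revised draft — 4 messages forced after it.
Everything else can be placed before the kickoff note in some valid order, so the kickoff note can sit as late as position 11 − 4 = 7.

7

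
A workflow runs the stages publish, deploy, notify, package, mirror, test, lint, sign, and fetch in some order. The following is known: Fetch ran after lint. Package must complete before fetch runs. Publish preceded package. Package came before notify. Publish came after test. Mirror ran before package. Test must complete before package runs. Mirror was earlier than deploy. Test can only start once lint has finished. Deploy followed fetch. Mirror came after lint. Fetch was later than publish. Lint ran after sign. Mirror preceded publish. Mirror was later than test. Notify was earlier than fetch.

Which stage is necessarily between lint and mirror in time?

Tracing the constraints gives lint → test → mirror, so test sits after lint and before mirror.
No other stage is forced both after lint and before mirror.

test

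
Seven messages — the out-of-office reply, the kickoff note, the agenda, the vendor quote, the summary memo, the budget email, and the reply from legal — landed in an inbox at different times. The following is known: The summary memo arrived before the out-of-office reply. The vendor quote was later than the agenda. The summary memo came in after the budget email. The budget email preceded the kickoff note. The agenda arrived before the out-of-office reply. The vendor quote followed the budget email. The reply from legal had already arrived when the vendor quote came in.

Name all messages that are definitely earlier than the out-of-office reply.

Directly stated before the out-of-office reply: the agenda and the summary memo.
The budget email reaches the out-of-office reply via the budget email → the summary memo → the out-of-office reply.
No chain forces the kickoff note (or any of the others) ahead of the out-of-office reply.

the agenda, the budget email, the summary memo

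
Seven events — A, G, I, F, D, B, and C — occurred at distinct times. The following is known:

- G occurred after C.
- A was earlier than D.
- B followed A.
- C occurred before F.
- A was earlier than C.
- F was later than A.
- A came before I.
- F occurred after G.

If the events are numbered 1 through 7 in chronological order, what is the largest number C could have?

C must come before F and G — 2 events forced after it.
Everything else can be placed before C in some valid order, so C can sit as late as position 7 − 2 = 5.

5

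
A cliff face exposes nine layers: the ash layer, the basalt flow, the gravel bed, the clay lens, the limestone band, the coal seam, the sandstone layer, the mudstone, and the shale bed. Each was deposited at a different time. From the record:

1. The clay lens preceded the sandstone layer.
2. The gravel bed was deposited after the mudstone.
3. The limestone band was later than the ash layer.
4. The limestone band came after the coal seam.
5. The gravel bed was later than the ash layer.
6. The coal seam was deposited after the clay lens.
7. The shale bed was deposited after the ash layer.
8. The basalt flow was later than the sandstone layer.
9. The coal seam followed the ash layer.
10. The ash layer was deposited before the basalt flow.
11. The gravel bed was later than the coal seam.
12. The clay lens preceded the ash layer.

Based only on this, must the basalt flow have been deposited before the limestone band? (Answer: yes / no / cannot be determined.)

cannot be determined

No chain of stated constraints runs from the basalt flow to the limestone band, and none runs from the limestone band to the basalt flow either.
So the relative order of the basalt flow and the limestone band is not fixed by the given facts.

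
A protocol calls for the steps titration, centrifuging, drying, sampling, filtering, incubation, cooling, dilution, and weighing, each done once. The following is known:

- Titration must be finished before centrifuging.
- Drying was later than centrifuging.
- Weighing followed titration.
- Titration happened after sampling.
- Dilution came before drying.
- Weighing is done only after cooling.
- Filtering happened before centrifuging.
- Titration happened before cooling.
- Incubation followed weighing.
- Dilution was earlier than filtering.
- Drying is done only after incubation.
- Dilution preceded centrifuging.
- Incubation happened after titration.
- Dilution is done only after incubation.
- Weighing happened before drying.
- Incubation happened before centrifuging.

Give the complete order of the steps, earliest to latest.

sampling, titration, cooling, weighing, incubation, dilution, filtering, centrifuging, drying

The constraints fix every adjacent pair, so only one ordering works:
sampling → titration → cooling → weighing → incubation → dilution → filtering → centrifuging → drying.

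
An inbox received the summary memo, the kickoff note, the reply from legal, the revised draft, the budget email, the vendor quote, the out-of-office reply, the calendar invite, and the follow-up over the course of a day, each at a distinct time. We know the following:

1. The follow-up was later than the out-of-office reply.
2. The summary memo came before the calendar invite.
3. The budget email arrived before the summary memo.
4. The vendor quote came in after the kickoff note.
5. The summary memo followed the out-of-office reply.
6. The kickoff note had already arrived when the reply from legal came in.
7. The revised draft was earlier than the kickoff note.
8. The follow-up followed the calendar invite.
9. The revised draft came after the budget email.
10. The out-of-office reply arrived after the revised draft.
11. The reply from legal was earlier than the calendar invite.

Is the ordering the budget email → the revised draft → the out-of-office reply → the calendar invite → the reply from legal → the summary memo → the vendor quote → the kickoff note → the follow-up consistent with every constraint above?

The constraints require the kickoff note before the vendor quote, but in the proposed sequence the vendor quote appears ahead of the kickoff note. That one violation is enough.

no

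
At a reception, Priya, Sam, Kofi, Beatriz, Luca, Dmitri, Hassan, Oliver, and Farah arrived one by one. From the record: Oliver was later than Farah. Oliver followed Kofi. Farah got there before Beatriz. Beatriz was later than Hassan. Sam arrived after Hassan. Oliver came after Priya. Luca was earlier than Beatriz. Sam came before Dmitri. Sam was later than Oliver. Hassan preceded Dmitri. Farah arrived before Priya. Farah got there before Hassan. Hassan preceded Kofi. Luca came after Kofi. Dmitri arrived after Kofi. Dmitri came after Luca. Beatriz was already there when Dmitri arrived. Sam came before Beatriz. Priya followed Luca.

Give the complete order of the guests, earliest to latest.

Farah, Hassan, Kofi, Luca, Priya, Oliver, Sam, Beatriz, Dmitri

The constraints fix every adjacent pair, so only one ordering works:
Farah → Hassan → Kofi → Luca → Priya → Oliver → Sam → Beatriz → Dmitri.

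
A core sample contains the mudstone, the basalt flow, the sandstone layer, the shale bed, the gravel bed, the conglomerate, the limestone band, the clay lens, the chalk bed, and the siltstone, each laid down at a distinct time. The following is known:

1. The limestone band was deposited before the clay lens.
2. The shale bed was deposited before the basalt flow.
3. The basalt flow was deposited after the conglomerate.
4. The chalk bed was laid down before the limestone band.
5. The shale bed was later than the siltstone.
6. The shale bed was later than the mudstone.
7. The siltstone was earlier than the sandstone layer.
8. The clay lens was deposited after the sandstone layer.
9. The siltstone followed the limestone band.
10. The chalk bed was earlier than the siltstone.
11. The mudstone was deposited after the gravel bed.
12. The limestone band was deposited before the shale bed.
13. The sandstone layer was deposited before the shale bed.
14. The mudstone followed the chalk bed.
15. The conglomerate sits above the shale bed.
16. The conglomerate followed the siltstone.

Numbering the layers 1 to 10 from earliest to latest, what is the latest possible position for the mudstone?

7

The mudstone must come before the basalt flow, the conglomerate, and the shale bed — 3 layers forced after it.
Everything else can be placed before the mudstone in some valid order, so the mudstone can sit as late as position 10 − 3 = 7.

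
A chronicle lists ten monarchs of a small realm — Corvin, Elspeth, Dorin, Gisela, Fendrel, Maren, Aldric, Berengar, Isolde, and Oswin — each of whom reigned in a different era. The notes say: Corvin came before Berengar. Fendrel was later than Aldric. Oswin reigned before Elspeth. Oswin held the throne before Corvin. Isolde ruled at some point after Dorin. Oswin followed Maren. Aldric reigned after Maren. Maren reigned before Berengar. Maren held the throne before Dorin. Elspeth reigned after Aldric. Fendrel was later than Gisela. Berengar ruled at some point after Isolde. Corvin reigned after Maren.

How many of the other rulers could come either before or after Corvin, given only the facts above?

6

Forced before Corvin: Maren and Oswin; forced after Corvin: Berengar.
That leaves Aldric, Dorin, Elspeth, Fendrel, Gisela, and Isolde with no forced order relative to Corvin — 6.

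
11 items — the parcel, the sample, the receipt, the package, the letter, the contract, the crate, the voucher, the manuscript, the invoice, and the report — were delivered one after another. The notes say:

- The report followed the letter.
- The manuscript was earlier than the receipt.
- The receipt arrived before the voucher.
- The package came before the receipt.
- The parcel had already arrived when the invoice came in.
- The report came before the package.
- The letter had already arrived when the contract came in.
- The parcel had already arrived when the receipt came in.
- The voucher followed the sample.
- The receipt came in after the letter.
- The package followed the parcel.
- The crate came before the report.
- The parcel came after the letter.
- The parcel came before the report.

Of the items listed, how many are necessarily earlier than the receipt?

6

Directly stated before the receipt: the letter, the manuscript, the package, and the parcel.
The crate reaches the receipt via the crate → the report → the package → the receipt.
The report reaches the receipt via the report → the package → the receipt.
No chain forces the sample (or any of the others) ahead of the receipt.
That's the crate, the letter, the manuscript, the package, the parcel, and the report — 6 in all.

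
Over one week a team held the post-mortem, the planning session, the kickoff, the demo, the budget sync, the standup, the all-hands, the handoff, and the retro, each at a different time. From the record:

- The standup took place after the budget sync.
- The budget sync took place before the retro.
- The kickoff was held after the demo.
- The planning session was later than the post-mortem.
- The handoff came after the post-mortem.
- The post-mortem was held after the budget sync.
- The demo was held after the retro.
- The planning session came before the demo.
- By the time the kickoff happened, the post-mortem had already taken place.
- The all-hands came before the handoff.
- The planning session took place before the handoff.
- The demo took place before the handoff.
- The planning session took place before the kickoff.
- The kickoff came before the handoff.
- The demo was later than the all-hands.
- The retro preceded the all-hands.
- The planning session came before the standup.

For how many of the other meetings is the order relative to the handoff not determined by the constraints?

1

Forced before the handoff: the all-hands, the budget sync, the demo, the kickoff, the planning session, the post-mortem, and the retro.
That leaves the standup with no forced order relative to the handoff — 1.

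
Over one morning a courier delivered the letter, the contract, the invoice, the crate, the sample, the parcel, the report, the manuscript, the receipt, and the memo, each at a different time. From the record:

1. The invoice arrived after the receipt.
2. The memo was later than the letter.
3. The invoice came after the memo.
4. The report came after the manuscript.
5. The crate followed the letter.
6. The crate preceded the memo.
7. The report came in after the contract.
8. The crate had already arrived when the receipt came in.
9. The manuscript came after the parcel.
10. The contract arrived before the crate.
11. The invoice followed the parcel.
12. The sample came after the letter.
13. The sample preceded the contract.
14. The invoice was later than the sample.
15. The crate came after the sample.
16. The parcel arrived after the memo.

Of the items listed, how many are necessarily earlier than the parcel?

Directly stated before the parcel: the memo.
The contract reaches the parcel via the contract → the crate → the memo → the parcel.
The crate reaches the parcel via the crate → the memo → the parcel.
The letter reaches the parcel via the letter → the memo → the parcel.
Likewise the sample reaches the parcel by chaining the stated constraints.
No chain forces the invoice (or any of the others) ahead of the parcel.
That's the contract, the crate, the letter, the memo, and the sample — 5 in all.

5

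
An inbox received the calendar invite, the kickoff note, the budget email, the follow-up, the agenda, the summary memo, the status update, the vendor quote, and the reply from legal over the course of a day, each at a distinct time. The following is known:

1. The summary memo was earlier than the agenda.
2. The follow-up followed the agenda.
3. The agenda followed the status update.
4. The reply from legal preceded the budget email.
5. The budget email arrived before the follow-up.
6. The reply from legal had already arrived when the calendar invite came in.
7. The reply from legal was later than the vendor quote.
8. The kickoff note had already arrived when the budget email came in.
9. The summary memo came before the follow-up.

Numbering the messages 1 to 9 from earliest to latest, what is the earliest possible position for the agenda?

The status update and the summary memo must both come before the agenda — 2 forced predecessors.
Nothing else is forced ahead of the agenda, so its earliest slot is position 2 + 1 = 3.

3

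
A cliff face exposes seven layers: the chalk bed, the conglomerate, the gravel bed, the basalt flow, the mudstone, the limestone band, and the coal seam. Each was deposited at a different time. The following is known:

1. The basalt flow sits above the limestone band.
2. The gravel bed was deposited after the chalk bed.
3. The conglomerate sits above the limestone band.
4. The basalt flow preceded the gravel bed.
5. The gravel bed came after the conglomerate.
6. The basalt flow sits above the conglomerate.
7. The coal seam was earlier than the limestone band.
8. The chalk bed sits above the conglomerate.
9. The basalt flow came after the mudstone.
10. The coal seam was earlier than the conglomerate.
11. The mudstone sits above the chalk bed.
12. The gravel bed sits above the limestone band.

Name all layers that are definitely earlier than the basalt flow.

Directly stated before the basalt flow: the conglomerate, the limestone band, and the mudstone.
The chalk bed reaches the basalt flow via the chalk bed → the mudstone → the basalt flow.
The coal seam reaches the basalt flow via the coal seam → the limestone band → the basalt flow.

the chalk bed, the coal seam, the conglomerate, the limestone band, the mudstone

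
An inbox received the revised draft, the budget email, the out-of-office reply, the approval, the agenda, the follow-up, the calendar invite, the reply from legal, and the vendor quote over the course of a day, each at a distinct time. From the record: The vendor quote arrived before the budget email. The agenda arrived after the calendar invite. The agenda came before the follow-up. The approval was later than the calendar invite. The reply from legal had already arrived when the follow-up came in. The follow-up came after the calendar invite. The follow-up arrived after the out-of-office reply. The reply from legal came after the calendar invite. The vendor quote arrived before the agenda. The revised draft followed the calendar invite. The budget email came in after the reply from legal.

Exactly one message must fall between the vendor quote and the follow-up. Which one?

Tracing the constraints gives the vendor quote → the agenda → the follow-up, so the agenda sits after the vendor quote and before the follow-up.
No other message is forced both after the vendor quote and before the follow-up.

the agenda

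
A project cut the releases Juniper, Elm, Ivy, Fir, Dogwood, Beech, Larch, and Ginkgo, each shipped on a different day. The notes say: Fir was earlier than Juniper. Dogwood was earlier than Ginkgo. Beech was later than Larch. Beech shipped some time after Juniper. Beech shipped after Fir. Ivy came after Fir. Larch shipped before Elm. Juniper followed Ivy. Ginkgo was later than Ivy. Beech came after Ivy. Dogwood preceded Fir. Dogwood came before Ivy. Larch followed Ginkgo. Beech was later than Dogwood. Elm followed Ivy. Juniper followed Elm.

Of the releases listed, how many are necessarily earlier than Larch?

4

Directly stated before Larch: Ginkgo.
Dogwood reaches Larch via Dogwood → Ginkgo → Larch.
Fir reaches Larch via Fir → Ivy → Ginkgo → Larch.
Ivy reaches Larch via Ivy → Ginkgo → Larch.
No chain forces Juniper (or any of the others) ahead of Larch.
That's Dogwood, Fir, Ginkgo, and Ivy — 4 in all.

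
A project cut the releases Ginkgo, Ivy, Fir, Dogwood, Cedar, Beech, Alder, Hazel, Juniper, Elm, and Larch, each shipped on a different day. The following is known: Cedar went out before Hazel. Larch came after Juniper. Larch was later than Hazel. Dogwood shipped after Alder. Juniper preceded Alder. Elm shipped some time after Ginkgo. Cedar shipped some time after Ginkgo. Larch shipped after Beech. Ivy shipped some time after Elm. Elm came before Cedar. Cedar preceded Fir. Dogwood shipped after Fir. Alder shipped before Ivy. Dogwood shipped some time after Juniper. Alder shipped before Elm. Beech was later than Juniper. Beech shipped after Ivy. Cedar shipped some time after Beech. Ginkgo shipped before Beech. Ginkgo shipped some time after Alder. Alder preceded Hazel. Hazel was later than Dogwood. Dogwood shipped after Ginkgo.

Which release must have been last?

Larch

Every other release has a chain of constraints placing it before Larch, so Larch is last.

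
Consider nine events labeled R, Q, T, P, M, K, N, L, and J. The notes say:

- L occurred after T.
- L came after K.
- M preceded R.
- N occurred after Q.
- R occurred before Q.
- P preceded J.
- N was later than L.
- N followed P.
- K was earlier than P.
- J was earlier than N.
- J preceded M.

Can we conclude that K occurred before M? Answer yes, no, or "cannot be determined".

yes

Chain the constraints: K → P → J → M. Each link is directly stated, so K comes before M.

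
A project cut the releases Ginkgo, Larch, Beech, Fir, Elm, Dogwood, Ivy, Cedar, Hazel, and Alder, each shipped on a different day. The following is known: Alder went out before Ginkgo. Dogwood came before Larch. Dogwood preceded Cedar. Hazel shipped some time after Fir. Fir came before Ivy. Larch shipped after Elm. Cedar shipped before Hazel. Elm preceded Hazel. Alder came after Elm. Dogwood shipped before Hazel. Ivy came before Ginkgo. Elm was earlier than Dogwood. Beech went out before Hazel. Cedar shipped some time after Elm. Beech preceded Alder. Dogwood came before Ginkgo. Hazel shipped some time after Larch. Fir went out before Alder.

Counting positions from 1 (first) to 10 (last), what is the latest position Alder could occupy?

Alder must come before Ginkgo — 1 release forced after it.
Everything else can be placed before Alder in some valid order, so Alder can sit as late as position 10 − 1 = 9.

9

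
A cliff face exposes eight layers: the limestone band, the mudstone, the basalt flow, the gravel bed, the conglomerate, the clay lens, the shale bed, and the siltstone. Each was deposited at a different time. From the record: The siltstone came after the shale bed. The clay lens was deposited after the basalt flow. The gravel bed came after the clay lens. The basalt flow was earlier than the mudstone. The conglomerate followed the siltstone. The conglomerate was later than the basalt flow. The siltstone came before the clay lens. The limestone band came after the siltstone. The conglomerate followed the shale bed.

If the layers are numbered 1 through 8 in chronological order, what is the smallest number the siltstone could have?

2

The shale bed must come before the siltstone — 1 forced predecessor.
Nothing else is forced ahead of the siltstone, so its earliest slot is position 1 + 1 = 2.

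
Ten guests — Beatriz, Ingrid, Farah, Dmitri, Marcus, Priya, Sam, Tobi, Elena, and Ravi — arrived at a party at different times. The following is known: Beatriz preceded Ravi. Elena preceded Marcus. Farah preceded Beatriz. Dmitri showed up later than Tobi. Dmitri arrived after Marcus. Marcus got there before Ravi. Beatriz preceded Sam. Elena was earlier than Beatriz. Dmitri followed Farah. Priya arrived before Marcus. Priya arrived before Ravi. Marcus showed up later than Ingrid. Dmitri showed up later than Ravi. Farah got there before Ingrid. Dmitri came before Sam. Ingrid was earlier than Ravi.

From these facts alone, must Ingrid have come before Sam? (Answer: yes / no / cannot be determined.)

Chain the constraints: Ingrid → Marcus → Dmitri → Sam. Each link is directly stated, so Ingrid comes before Sam.

yes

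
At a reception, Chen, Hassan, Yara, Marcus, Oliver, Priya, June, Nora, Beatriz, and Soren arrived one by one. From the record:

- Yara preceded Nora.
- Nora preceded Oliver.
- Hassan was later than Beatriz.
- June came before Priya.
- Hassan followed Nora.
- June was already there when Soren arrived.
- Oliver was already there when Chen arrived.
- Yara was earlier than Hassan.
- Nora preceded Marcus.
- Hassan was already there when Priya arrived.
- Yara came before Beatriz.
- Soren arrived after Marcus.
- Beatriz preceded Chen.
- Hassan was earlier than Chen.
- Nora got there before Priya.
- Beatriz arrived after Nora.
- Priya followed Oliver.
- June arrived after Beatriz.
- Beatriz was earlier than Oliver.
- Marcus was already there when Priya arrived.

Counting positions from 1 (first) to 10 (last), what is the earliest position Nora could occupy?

2

Yara must come before Nora — 1 forced predecessor.
Nothing else is forced ahead of Nora, so their earliest slot is position 1 + 1 = 2.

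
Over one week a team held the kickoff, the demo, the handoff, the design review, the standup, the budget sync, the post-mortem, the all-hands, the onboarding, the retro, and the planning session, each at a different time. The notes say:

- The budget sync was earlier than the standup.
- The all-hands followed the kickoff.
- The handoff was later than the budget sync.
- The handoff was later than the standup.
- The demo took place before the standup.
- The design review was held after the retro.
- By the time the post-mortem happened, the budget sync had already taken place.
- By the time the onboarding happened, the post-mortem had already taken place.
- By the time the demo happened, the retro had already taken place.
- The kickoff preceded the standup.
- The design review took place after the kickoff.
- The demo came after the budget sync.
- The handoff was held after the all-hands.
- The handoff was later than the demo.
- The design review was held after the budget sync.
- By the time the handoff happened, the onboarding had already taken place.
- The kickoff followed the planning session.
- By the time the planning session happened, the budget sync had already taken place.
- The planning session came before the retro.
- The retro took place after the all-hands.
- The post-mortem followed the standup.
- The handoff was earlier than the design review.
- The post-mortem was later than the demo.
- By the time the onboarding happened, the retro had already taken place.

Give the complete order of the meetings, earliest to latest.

the budget sync, the planning session, the kickoff, the all-hands, the retro, the demo, the standup, the post-mortem, the onboarding, the handoff, the design review

The constraints fix every adjacent pair, so only one ordering works:
the budget sync → the planning session → the kickoff → the all-hands → the retro → the demo → the standup → the post-mortem → the onboarding → the handoff → the design review.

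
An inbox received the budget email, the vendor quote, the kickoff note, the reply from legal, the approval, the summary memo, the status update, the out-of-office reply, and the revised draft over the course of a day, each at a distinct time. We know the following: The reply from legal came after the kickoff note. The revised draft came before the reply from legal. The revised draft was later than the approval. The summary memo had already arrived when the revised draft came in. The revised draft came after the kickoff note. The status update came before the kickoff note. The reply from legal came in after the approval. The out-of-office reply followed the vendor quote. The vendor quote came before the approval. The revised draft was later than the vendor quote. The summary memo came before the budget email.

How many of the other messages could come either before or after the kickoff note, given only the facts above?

5

Forced before the kickoff note: the status update; forced after the kickoff note: the reply from legal and the revised draft.
That leaves the approval, the budget email, the out-of-office reply, the summary memo, and the vendor quote with no forced order relative to the kickoff note — 5.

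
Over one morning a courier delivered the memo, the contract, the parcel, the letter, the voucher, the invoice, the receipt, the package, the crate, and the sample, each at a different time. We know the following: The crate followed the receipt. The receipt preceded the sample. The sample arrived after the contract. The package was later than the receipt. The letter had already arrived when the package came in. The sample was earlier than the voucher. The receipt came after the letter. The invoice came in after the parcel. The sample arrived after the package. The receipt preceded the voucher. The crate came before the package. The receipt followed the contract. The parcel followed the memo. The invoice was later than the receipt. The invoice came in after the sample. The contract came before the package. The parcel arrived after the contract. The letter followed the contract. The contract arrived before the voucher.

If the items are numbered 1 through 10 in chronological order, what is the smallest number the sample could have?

6

The contract, the crate, the letter, the package, and the receipt must all come before the sample — 5 forced predecessors.
Nothing else is forced ahead of the sample, so its earliest slot is position 5 + 1 = 6.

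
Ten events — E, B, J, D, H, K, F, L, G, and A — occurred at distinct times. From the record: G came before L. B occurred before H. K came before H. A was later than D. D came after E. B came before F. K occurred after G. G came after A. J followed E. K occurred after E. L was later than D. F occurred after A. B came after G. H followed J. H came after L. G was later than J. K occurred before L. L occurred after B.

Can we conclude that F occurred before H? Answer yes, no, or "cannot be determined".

cannot be determined

No chain of stated constraints runs from F to H, and none runs from H to F either.
So the relative order of F and H is not fixed by the given facts.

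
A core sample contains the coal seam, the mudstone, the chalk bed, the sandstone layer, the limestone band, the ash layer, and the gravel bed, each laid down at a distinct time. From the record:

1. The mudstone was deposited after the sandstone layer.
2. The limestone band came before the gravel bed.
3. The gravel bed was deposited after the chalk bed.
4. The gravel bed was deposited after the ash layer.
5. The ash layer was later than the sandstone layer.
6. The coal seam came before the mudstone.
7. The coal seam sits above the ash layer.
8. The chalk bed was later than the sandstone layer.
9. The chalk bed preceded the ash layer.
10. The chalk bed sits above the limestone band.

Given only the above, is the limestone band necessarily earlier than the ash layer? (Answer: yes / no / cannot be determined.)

Chain the constraints: the limestone band → the chalk bed → the ash layer. Each link is directly stated, so the limestone band comes before the ash layer.

yes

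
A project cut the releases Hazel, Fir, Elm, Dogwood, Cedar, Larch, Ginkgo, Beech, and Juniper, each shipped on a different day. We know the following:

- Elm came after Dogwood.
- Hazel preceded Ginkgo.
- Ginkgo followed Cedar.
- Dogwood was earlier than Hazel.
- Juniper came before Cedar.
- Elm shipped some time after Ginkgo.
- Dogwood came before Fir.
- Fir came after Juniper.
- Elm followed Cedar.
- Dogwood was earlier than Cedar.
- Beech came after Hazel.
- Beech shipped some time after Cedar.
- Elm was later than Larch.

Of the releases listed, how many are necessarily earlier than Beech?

Directly stated before Beech: Cedar and Hazel.
Dogwood reaches Beech via Dogwood → Cedar → Beech.
Juniper reaches Beech via Juniper → Cedar → Beech.
That's Cedar, Dogwood, Hazel, and Juniper — 4 in all.

4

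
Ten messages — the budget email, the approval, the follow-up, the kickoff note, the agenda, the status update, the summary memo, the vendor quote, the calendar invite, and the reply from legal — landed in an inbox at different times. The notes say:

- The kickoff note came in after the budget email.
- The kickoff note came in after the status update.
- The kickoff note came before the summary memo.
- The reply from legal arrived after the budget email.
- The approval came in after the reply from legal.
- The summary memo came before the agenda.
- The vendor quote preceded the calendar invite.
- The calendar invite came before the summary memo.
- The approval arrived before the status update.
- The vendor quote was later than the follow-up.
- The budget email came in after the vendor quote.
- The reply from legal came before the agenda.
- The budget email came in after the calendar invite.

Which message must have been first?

the follow-up

The follow-up has a chain of constraints placing it before every other message, so the follow-up must be first.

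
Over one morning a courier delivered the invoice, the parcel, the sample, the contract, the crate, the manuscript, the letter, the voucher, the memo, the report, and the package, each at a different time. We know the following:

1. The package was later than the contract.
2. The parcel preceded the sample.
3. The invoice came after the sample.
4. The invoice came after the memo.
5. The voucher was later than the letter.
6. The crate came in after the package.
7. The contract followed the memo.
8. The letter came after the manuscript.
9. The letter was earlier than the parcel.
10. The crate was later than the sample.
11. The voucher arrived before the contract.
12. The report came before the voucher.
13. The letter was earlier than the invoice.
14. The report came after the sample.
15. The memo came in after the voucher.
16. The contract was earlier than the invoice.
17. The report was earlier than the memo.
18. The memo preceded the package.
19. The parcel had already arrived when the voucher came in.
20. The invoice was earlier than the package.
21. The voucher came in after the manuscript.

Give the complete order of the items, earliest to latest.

the manuscript, the letter, the parcel, the sample, the report, the voucher, the memo, the contract, the invoice, the package, the crate

The constraints fix every adjacent pair, so only one ordering works:
the manuscript → the letter → the parcel → the sample → the report → the voucher → the memo → the contract → the invoice → the package → the crate.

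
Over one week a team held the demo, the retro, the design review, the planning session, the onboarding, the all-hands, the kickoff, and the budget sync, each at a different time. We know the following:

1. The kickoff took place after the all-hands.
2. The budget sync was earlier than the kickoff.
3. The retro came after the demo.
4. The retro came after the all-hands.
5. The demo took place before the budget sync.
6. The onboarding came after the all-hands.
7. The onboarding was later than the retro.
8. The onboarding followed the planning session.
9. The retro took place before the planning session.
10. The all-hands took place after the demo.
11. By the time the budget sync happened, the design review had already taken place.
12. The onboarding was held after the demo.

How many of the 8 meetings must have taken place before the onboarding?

Directly stated before the onboarding: the all-hands, the demo, the planning session, and the retro.
No chain forces the design review (or any of the others) ahead of the onboarding.
That's the all-hands, the demo, the planning session, and the retro — 4 in all.

4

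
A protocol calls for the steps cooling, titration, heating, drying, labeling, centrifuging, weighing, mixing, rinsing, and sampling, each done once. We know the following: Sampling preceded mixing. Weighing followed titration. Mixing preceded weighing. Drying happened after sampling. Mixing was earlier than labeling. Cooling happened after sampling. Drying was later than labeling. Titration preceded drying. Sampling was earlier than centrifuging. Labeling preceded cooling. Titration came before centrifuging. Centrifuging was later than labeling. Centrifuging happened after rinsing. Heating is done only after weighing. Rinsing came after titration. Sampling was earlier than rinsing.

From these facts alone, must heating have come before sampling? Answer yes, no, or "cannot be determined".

Tracing the constraints gives sampling → mixing → weighing → heating, so sampling must come before heating.
That means heating cannot be before sampling.

no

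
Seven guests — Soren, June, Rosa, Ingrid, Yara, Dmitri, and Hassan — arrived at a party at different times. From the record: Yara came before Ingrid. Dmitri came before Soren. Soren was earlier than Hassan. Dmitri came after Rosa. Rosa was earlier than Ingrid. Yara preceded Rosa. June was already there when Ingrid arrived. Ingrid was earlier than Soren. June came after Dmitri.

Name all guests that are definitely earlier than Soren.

Directly stated before Soren: Dmitri and Ingrid.
June reaches Soren via June → Ingrid → Soren.
Rosa reaches Soren via Rosa → Ingrid → Soren.
Yara reaches Soren via Yara → Ingrid → Soren.
No chain forces Hassan ahead of Soren.

Dmitri, Ingrid, June, Rosa, Yara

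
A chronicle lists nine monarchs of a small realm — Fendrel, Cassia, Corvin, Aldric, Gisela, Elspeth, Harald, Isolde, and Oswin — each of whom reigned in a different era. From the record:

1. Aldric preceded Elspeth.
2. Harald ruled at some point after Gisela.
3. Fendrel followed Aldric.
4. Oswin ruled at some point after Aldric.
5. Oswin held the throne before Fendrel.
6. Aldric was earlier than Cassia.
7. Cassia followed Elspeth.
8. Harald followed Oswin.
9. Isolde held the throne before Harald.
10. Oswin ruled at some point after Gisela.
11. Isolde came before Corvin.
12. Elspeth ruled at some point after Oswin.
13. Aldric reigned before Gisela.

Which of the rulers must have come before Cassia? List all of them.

Aldric, Elspeth, Gisela, Oswin

Directly stated before Cassia: Aldric and Elspeth.
Gisela reaches Cassia via Gisela → Oswin → Elspeth → Cassia.
Oswin reaches Cassia via Oswin → Elspeth → Cassia.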